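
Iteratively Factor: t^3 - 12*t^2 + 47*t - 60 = (t - 5)*(t^2 - 7*t + 12) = (t - 5)*(t - 3)*(t - 4)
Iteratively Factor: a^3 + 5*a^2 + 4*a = (a + 4)*(a^2 + a) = a*(a + 4)*(a + 1)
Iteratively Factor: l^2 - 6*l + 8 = (l - 4)*(l - 2)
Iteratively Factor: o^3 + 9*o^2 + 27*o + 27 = (o + 3)*(o^2 + 6*o + 9) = (o + 3)^2*(o + 3)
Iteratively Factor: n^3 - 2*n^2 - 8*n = (n + 2)*(n^2 - 4*n) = (n - 4)*(n + 2)*(n)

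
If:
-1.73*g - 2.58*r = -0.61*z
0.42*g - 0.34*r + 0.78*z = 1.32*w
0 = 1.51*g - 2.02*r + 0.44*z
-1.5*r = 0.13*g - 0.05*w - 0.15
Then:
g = 0.01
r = 0.11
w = 0.25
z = 0.47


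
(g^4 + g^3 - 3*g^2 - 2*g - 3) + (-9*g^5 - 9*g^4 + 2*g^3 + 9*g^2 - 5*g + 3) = -9*g^5 - 8*g^4 + 3*g^3 + 6*g^2 - 7*g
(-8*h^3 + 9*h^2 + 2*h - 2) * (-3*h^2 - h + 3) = 24*h^5 - 19*h^4 - 39*h^3 + 31*h^2 + 8*h - 6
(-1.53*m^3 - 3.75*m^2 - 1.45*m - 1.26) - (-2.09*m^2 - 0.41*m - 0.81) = -1.53*m^3 - 1.66*m^2 - 1.04*m - 0.45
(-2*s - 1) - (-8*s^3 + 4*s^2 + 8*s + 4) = 8*s^3 - 4*s^2 - 10*s - 5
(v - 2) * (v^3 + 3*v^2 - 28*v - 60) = v^4 + v^3 - 34*v^2 - 4*v + 120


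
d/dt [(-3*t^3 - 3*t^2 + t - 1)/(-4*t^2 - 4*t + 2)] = (6*t^4 + 12*t^3 - t^2 - 10*t - 1)/(2*(4*t^4 + 8*t^3 - 4*t + 1))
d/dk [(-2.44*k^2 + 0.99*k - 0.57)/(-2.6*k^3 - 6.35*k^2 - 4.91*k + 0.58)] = (-6.344*k^4 + 5.148*k^3 + 13.8209*k^2 - 10.0694*k - 2.2245)/(6.76*k^6 + 33.02*k^5 + 65.8545*k^4 + 59.341*k^3 + 16.7421*k^2 - 5.6956*k + 0.3364)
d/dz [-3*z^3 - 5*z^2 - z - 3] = -9*z^2 - 10*z - 1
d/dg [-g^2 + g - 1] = 1 - 2*g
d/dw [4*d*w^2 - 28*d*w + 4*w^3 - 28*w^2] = 8*d*w - 28*d + 12*w^2 - 56*w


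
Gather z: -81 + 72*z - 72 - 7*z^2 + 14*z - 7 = -7*z^2 + 86*z - 160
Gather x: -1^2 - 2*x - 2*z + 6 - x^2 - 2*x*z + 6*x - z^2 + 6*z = -x^2 + x*(4 - 2*z) - z^2 + 4*z + 5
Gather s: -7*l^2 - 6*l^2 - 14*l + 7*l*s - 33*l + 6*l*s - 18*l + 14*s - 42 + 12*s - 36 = -13*l^2 - 65*l + s*(13*l + 26) - 78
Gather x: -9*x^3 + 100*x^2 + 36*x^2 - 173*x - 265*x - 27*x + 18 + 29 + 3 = -9*x^3 + 136*x^2 - 465*x + 50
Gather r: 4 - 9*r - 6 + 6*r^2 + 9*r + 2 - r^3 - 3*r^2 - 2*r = -r^3 + 3*r^2 - 2*r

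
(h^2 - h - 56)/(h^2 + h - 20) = (h^2 - h - 56)/(h^2 + h - 20)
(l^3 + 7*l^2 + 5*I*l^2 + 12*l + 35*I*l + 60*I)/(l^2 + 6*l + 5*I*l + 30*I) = (l^2 + 7*l + 12)/(l + 6)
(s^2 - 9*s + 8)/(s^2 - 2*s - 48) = (s - 1)/(s + 6)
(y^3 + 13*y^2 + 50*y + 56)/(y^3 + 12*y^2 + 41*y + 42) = (y + 4)/(y + 3)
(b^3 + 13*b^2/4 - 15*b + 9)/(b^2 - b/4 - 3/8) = 2*(b^2 + 4*b - 12)/(2*b + 1)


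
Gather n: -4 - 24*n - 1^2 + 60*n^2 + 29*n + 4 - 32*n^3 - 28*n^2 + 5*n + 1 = -32*n^3 + 32*n^2 + 10*n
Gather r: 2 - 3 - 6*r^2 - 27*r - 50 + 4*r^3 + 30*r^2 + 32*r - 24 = 4*r^3 + 24*r^2 + 5*r - 75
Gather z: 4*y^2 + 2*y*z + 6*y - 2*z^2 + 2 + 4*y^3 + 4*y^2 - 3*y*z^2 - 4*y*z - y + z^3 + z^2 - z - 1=4*y^3 + 8*y^2 + 5*y + z^3 + z^2*(-3*y - 1) + z*(-2*y - 1) + 1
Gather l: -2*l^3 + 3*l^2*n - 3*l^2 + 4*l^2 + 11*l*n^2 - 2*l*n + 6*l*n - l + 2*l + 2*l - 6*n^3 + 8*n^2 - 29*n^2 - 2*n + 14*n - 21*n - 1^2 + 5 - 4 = -2*l^3 + l^2*(3*n + 1) + l*(11*n^2 + 4*n + 3) - 6*n^3 - 21*n^2 - 9*n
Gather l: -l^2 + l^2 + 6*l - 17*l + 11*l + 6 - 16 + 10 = 0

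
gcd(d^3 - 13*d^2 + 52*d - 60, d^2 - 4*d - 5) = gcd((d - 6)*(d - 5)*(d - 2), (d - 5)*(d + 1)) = d - 5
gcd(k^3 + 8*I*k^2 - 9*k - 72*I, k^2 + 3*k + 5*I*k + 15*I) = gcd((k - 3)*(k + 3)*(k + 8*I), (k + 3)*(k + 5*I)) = k + 3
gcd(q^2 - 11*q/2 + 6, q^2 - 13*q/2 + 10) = q - 4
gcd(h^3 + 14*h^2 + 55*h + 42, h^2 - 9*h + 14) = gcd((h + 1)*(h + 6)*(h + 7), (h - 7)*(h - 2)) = 1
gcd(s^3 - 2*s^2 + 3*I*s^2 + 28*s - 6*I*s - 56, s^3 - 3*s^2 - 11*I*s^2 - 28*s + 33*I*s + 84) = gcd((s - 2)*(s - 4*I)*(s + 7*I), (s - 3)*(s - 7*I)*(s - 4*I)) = s - 4*I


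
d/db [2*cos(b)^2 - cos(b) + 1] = (1 - 4*cos(b))*sin(b)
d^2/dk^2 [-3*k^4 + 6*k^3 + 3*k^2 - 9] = -36*k^2 + 36*k + 6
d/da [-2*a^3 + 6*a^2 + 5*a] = -6*a^2 + 12*a + 5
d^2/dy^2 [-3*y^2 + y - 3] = -6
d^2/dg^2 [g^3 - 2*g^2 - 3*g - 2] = 6*g - 4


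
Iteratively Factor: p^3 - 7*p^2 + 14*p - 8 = (p - 2)*(p^2 - 5*p + 4) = (p - 4)*(p - 2)*(p - 1)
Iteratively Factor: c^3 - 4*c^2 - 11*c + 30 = (c - 2)*(c^2 - 2*c - 15) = (c - 2)*(c + 3)*(c - 5)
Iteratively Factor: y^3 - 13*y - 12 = (y + 3)*(y^2 - 3*y - 4) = (y + 1)*(y + 3)*(y - 4)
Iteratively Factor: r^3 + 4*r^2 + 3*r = (r + 1)*(r^2 + 3*r) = r*(r + 1)*(r + 3)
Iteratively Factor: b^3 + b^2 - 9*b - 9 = (b - 3)*(b^2 + 4*b + 3) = (b - 3)*(b + 1)*(b + 3)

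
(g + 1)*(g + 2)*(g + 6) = g^3 + 9*g^2 + 20*g + 12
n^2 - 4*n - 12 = (n - 6)*(n + 2)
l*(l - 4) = l^2 - 4*l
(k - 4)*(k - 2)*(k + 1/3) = k^3 - 17*k^2/3 + 6*k + 8/3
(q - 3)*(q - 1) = q^2 - 4*q + 3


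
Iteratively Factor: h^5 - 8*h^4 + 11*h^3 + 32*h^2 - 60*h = (h + 2)*(h^4 - 10*h^3 + 31*h^2 - 30*h) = h*(h + 2)*(h^3 - 10*h^2 + 31*h - 30) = h*(h - 2)*(h + 2)*(h^2 - 8*h + 15) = h*(h - 3)*(h - 2)*(h + 2)*(h - 5)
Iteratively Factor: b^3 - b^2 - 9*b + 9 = (b - 1)*(b^2 - 9) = (b - 3)*(b - 1)*(b + 3)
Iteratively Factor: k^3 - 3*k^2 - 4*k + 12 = (k - 2)*(k^2 - k - 6) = (k - 2)*(k + 2)*(k - 3)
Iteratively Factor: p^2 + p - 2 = (p - 1)*(p + 2)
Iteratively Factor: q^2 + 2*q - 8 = (q + 4)*(q - 2)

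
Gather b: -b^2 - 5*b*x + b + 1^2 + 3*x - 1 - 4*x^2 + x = -b^2 + b*(1 - 5*x) - 4*x^2 + 4*x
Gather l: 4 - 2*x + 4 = 8 - 2*x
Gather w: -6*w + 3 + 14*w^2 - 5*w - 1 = 14*w^2 - 11*w + 2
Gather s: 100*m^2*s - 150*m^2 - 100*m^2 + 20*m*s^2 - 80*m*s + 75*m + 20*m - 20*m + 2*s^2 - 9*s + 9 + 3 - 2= -250*m^2 + 75*m + s^2*(20*m + 2) + s*(100*m^2 - 80*m - 9) + 10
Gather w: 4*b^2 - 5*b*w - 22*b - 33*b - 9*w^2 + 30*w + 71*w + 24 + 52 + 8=4*b^2 - 55*b - 9*w^2 + w*(101 - 5*b) + 84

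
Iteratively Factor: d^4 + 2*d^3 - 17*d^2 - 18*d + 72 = (d + 4)*(d^3 - 2*d^2 - 9*d + 18) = (d - 3)*(d + 4)*(d^2 + d - 6) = (d - 3)*(d + 3)*(d + 4)*(d - 2)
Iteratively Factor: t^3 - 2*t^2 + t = (t - 1)*(t^2 - t) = t*(t - 1)*(t - 1)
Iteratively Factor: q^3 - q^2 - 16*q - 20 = (q + 2)*(q^2 - 3*q - 10) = (q + 2)^2*(q - 5)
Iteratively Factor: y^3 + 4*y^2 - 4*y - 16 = (y + 4)*(y^2 - 4) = (y - 2)*(y + 4)*(y + 2)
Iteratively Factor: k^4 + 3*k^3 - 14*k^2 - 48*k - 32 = (k + 1)*(k^3 + 2*k^2 - 16*k - 32) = (k + 1)*(k + 2)*(k^2 - 16) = (k + 1)*(k + 2)*(k + 4)*(k - 4)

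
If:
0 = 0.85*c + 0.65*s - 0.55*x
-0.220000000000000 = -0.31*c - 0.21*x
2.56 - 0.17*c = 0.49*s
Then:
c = -1.96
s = 5.91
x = 3.95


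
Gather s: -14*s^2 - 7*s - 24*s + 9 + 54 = -14*s^2 - 31*s + 63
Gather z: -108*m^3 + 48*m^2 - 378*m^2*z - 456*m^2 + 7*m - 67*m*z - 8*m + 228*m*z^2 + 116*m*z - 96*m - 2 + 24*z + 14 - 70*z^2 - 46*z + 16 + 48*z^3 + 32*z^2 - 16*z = -108*m^3 - 408*m^2 - 97*m + 48*z^3 + z^2*(228*m - 38) + z*(-378*m^2 + 49*m - 38) + 28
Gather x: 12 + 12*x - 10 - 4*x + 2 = 8*x + 4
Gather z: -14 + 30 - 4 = 12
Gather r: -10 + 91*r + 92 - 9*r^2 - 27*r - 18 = -9*r^2 + 64*r + 64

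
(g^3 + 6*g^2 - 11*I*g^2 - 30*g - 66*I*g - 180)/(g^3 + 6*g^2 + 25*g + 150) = (g - 6*I)/(g + 5*I)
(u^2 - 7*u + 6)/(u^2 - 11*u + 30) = (u - 1)/(u - 5)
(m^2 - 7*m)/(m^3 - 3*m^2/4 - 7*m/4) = 4*(7 - m)/(-4*m^2 + 3*m + 7)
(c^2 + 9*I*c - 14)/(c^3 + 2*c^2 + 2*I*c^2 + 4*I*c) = (c + 7*I)/(c*(c + 2))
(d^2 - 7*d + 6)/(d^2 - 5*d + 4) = (d - 6)/(d - 4)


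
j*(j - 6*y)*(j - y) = j^3 - 7*j^2*y + 6*j*y^2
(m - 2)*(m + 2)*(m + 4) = m^3 + 4*m^2 - 4*m - 16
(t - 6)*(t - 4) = t^2 - 10*t + 24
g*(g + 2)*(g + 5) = g^3 + 7*g^2 + 10*g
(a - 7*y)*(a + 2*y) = a^2 - 5*a*y - 14*y^2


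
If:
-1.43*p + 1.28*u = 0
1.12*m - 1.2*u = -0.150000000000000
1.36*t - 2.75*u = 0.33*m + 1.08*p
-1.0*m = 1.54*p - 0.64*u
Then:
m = -0.05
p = 0.07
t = 0.19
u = 0.07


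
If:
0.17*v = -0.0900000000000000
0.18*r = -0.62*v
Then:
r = 1.82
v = -0.53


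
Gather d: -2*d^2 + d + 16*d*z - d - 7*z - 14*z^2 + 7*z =-2*d^2 + 16*d*z - 14*z^2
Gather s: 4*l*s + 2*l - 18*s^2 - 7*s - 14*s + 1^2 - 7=2*l - 18*s^2 + s*(4*l - 21) - 6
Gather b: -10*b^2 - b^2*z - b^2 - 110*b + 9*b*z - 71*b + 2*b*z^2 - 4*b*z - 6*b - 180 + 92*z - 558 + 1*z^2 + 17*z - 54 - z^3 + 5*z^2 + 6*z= b^2*(-z - 11) + b*(2*z^2 + 5*z - 187) - z^3 + 6*z^2 + 115*z - 792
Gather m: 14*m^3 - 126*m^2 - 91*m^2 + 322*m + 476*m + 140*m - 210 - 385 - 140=14*m^3 - 217*m^2 + 938*m - 735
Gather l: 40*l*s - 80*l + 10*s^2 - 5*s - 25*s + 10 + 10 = l*(40*s - 80) + 10*s^2 - 30*s + 20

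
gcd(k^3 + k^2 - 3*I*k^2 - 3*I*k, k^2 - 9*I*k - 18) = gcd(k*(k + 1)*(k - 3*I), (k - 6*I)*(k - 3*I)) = k - 3*I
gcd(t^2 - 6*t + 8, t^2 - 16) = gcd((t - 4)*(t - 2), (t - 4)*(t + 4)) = t - 4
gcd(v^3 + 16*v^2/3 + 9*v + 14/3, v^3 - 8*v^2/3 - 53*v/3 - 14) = v^2 + 10*v/3 + 7/3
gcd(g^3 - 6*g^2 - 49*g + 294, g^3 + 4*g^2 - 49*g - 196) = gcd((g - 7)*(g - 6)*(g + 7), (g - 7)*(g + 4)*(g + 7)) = g^2 - 49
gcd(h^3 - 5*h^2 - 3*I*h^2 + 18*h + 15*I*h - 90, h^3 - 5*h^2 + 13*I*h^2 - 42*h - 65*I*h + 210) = h - 5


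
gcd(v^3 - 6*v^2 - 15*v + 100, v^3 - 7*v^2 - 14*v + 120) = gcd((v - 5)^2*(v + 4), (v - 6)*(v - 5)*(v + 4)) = v^2 - v - 20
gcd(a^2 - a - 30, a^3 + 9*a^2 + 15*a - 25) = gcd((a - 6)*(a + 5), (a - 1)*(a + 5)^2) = a + 5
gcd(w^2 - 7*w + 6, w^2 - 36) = w - 6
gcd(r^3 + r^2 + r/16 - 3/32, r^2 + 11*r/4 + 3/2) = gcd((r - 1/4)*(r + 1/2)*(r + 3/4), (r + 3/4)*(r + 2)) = r + 3/4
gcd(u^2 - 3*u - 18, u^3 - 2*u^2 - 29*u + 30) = u - 6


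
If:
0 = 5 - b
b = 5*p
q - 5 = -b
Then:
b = 5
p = 1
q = 0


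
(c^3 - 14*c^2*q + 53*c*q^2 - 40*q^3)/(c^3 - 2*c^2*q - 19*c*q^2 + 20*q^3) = (c - 8*q)/(c + 4*q)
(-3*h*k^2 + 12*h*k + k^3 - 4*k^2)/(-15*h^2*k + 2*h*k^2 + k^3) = (k - 4)/(5*h + k)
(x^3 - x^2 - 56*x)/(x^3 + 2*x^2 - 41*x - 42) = x*(x - 8)/(x^2 - 5*x - 6)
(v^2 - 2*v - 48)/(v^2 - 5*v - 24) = (v + 6)/(v + 3)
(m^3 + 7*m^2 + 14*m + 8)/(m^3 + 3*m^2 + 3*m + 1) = (m^2 + 6*m + 8)/(m^2 + 2*m + 1)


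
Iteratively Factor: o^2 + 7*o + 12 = (o + 3)*(o + 4)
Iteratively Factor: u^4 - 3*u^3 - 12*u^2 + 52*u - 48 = (u - 2)*(u^3 - u^2 - 14*u + 24) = (u - 3)*(u - 2)*(u^2 + 2*u - 8) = (u - 3)*(u - 2)*(u + 4)*(u - 2)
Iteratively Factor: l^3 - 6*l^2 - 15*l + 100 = (l - 5)*(l^2 - l - 20) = (l - 5)*(l + 4)*(l - 5)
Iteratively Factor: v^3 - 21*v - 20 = (v + 4)*(v^2 - 4*v - 5) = (v + 1)*(v + 4)*(v - 5)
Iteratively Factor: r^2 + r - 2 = (r + 2)*(r - 1)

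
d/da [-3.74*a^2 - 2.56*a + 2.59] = -7.48*a - 2.56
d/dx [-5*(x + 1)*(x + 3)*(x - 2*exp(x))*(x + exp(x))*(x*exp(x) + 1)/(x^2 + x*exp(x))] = -5*x^3*exp(x) + 20*x^2*exp(2*x) - 35*x^2*exp(x) + 100*x*exp(2*x) - 45*x*exp(x) - 10*x + 100*exp(2*x) + 35*exp(x) - 20 + 30*exp(x)/x - 30*exp(x)/x^2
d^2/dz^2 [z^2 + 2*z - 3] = 2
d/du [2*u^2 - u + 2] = 4*u - 1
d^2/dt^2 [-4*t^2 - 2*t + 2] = -8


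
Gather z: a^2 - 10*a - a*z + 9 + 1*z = a^2 - 10*a + z*(1 - a) + 9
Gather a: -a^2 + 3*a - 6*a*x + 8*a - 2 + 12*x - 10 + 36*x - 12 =-a^2 + a*(11 - 6*x) + 48*x - 24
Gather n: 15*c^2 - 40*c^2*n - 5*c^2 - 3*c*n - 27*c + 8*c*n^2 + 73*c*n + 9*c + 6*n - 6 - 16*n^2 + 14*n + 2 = 10*c^2 - 18*c + n^2*(8*c - 16) + n*(-40*c^2 + 70*c + 20) - 4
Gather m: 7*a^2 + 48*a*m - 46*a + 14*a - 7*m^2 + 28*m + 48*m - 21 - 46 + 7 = 7*a^2 - 32*a - 7*m^2 + m*(48*a + 76) - 60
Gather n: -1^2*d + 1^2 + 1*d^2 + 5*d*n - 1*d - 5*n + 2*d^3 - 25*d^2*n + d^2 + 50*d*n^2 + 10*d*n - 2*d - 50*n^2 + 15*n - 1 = 2*d^3 + 2*d^2 - 4*d + n^2*(50*d - 50) + n*(-25*d^2 + 15*d + 10)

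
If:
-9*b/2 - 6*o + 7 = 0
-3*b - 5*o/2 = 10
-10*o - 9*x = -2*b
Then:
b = -310/27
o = 88/9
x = -3260/243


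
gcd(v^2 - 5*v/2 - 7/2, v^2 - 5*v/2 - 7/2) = v^2 - 5*v/2 - 7/2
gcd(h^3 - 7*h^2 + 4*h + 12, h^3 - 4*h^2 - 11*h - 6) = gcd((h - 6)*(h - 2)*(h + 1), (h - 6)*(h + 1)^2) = h^2 - 5*h - 6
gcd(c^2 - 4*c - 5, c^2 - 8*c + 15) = c - 5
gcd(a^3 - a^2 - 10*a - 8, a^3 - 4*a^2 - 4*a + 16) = a^2 - 2*a - 8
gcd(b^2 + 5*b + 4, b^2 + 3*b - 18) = 1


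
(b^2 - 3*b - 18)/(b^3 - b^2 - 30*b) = (b + 3)/(b*(b + 5))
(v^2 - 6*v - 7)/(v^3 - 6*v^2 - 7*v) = 1/v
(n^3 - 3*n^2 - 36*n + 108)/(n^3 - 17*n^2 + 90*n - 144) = (n + 6)/(n - 8)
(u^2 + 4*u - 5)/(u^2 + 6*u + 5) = (u - 1)/(u + 1)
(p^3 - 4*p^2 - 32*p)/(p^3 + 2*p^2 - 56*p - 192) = p/(p + 6)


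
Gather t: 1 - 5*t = 1 - 5*t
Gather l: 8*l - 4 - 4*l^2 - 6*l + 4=-4*l^2 + 2*l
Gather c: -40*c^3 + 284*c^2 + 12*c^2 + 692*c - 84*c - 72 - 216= -40*c^3 + 296*c^2 + 608*c - 288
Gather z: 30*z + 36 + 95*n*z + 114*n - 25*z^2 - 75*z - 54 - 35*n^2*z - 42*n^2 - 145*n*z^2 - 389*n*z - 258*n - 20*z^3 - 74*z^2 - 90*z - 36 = -42*n^2 - 144*n - 20*z^3 + z^2*(-145*n - 99) + z*(-35*n^2 - 294*n - 135) - 54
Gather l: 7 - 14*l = 7 - 14*l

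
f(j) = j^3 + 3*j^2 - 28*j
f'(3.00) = 17.00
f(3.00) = -30.00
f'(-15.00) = 557.00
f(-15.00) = -2280.00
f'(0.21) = -26.61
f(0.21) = -5.74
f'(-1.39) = -30.54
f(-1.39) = 42.03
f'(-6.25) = 51.69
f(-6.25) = 48.05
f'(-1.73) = -29.40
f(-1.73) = 52.24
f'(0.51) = -24.16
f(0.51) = -13.37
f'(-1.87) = -28.73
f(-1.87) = 56.31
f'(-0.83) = -30.91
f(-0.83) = 24.73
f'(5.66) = 102.07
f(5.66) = 118.95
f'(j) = 3*j^2 + 6*j - 28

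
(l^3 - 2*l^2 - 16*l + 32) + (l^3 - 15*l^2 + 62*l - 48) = 2*l^3 - 17*l^2 + 46*l - 16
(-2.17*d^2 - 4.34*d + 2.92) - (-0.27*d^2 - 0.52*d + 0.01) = -1.9*d^2 - 3.82*d + 2.91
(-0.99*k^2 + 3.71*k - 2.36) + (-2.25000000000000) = -0.99*k^2 + 3.71*k - 4.61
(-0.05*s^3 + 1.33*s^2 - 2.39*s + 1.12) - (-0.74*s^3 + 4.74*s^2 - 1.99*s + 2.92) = 0.69*s^3 - 3.41*s^2 - 0.4*s - 1.8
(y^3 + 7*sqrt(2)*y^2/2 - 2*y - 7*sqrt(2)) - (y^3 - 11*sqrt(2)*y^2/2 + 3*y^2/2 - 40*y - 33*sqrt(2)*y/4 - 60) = -3*y^2/2 + 9*sqrt(2)*y^2 + 33*sqrt(2)*y/4 + 38*y - 7*sqrt(2) + 60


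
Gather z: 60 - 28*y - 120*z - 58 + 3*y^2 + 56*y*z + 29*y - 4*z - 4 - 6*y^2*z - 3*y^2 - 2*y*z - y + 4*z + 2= z*(-6*y^2 + 54*y - 120)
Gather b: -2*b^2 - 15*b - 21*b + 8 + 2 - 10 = -2*b^2 - 36*b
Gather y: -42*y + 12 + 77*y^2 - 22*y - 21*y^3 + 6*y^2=-21*y^3 + 83*y^2 - 64*y + 12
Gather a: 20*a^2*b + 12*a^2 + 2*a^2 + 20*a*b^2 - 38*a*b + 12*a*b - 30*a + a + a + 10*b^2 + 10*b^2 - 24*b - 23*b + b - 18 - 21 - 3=a^2*(20*b + 14) + a*(20*b^2 - 26*b - 28) + 20*b^2 - 46*b - 42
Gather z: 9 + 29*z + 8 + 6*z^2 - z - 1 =6*z^2 + 28*z + 16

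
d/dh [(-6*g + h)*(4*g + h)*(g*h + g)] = g*(-24*g^2 - 4*g*h - 2*g + 3*h^2 + 2*h)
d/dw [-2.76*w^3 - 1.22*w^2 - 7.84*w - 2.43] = -8.28*w^2 - 2.44*w - 7.84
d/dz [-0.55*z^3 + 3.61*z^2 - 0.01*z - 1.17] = -1.65*z^2 + 7.22*z - 0.01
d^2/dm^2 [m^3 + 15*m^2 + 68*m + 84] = 6*m + 30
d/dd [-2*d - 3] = -2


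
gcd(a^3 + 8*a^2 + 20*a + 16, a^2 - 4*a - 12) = a + 2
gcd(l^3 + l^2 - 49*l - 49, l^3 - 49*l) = l^2 - 49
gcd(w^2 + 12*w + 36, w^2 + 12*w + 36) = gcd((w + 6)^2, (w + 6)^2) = w^2 + 12*w + 36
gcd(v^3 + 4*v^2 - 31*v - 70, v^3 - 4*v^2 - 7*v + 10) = v^2 - 3*v - 10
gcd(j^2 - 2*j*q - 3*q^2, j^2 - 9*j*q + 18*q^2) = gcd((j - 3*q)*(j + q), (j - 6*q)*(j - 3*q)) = -j + 3*q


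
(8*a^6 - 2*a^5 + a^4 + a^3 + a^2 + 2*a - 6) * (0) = 0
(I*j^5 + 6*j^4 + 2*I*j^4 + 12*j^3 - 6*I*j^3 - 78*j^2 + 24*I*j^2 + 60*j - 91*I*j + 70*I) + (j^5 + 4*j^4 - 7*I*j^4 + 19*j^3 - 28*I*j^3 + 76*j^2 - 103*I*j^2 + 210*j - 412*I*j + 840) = j^5 + I*j^5 + 10*j^4 - 5*I*j^4 + 31*j^3 - 34*I*j^3 - 2*j^2 - 79*I*j^2 + 270*j - 503*I*j + 840 + 70*I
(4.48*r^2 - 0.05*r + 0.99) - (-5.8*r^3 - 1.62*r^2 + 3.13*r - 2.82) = 5.8*r^3 + 6.1*r^2 - 3.18*r + 3.81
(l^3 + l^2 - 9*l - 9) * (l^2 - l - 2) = l^5 - 12*l^3 - 2*l^2 + 27*l + 18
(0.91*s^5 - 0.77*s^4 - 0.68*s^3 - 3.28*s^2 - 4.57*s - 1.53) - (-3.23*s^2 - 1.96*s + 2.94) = 0.91*s^5 - 0.77*s^4 - 0.68*s^3 - 0.0499999999999998*s^2 - 2.61*s - 4.47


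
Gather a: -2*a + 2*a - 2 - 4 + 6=0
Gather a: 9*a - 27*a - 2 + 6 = 4 - 18*a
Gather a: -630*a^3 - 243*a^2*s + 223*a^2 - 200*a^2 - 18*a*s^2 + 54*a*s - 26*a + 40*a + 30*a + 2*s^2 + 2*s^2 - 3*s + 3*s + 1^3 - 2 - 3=-630*a^3 + a^2*(23 - 243*s) + a*(-18*s^2 + 54*s + 44) + 4*s^2 - 4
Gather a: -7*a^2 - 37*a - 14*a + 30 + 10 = -7*a^2 - 51*a + 40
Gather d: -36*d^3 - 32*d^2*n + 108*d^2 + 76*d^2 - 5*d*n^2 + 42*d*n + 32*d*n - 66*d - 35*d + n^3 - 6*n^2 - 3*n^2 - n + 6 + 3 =-36*d^3 + d^2*(184 - 32*n) + d*(-5*n^2 + 74*n - 101) + n^3 - 9*n^2 - n + 9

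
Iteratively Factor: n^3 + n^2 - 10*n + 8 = (n - 2)*(n^2 + 3*n - 4) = (n - 2)*(n + 4)*(n - 1)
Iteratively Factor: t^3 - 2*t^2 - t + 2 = (t - 1)*(t^2 - t - 2) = (t - 1)*(t + 1)*(t - 2)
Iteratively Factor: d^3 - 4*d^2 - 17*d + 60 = (d - 5)*(d^2 + d - 12) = (d - 5)*(d - 3)*(d + 4)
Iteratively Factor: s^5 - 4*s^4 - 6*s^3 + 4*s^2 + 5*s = (s)*(s^4 - 4*s^3 - 6*s^2 + 4*s + 5) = s*(s + 1)*(s^3 - 5*s^2 - s + 5) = s*(s - 5)*(s + 1)*(s^2 - 1) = s*(s - 5)*(s - 1)*(s + 1)*(s + 1)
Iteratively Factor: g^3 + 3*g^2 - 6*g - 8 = (g + 4)*(g^2 - g - 2) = (g + 1)*(g + 4)*(g - 2)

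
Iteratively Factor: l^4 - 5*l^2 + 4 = (l - 1)*(l^3 + l^2 - 4*l - 4) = (l - 2)*(l - 1)*(l^2 + 3*l + 2) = (l - 2)*(l - 1)*(l + 1)*(l + 2)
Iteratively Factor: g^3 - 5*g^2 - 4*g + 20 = (g - 5)*(g^2 - 4) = (g - 5)*(g + 2)*(g - 2)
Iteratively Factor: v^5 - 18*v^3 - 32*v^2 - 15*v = (v + 1)*(v^4 - v^3 - 17*v^2 - 15*v) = (v + 1)*(v + 3)*(v^3 - 4*v^2 - 5*v) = v*(v + 1)*(v + 3)*(v^2 - 4*v - 5) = v*(v + 1)^2*(v + 3)*(v - 5)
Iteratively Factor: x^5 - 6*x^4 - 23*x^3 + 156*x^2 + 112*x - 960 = (x + 3)*(x^4 - 9*x^3 + 4*x^2 + 144*x - 320) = (x - 4)*(x + 3)*(x^3 - 5*x^2 - 16*x + 80) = (x - 4)*(x + 3)*(x + 4)*(x^2 - 9*x + 20) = (x - 4)^2*(x + 3)*(x + 4)*(x - 5)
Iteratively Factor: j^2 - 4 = (j + 2)*(j - 2)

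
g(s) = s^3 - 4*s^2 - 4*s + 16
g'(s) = 3*s^2 - 8*s - 4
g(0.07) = 15.70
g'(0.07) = -4.55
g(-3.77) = -79.35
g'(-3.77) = 68.80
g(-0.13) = 16.45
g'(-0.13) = -2.91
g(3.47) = -4.26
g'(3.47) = 4.36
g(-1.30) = 12.24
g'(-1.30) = 11.47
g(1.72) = 2.37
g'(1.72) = -8.88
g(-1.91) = 2.08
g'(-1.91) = 22.22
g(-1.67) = 6.87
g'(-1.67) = 17.73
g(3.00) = -5.00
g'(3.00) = -1.00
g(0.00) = 16.00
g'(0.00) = -4.00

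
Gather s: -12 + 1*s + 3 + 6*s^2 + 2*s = 6*s^2 + 3*s - 9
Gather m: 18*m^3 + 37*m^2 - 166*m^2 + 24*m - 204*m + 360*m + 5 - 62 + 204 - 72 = 18*m^3 - 129*m^2 + 180*m + 75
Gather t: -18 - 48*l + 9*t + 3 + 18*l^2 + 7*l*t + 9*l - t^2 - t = 18*l^2 - 39*l - t^2 + t*(7*l + 8) - 15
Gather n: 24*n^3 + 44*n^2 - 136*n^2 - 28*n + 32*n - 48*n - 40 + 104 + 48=24*n^3 - 92*n^2 - 44*n + 112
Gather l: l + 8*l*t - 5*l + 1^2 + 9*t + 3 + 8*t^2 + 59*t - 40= l*(8*t - 4) + 8*t^2 + 68*t - 36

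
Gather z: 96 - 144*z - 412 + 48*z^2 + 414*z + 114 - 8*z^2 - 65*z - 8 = 40*z^2 + 205*z - 210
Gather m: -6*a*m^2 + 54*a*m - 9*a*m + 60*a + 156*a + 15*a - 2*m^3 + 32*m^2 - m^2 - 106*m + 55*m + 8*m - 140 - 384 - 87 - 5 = 231*a - 2*m^3 + m^2*(31 - 6*a) + m*(45*a - 43) - 616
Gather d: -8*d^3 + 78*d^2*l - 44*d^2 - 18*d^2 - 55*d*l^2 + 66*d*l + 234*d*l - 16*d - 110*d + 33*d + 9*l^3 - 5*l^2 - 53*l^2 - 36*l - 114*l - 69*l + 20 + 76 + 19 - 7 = -8*d^3 + d^2*(78*l - 62) + d*(-55*l^2 + 300*l - 93) + 9*l^3 - 58*l^2 - 219*l + 108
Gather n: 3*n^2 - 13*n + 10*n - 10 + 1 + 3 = 3*n^2 - 3*n - 6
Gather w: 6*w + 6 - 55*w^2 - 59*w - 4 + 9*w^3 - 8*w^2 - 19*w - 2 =9*w^3 - 63*w^2 - 72*w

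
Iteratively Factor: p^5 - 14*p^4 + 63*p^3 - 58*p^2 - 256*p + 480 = (p - 3)*(p^4 - 11*p^3 + 30*p^2 + 32*p - 160) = (p - 3)*(p + 2)*(p^3 - 13*p^2 + 56*p - 80) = (p - 4)*(p - 3)*(p + 2)*(p^2 - 9*p + 20) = (p - 4)^2*(p - 3)*(p + 2)*(p - 5)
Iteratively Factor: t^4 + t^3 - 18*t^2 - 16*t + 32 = (t - 1)*(t^3 + 2*t^2 - 16*t - 32) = (t - 4)*(t - 1)*(t^2 + 6*t + 8) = (t - 4)*(t - 1)*(t + 4)*(t + 2)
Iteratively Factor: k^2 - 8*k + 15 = (k - 5)*(k - 3)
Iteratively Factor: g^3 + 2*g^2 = (g)*(g^2 + 2*g) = g^2*(g + 2)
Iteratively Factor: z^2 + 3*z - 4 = (z + 4)*(z - 1)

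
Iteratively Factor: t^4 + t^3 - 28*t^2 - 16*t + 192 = (t + 4)*(t^3 - 3*t^2 - 16*t + 48) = (t - 4)*(t + 4)*(t^2 + t - 12) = (t - 4)*(t - 3)*(t + 4)*(t + 4)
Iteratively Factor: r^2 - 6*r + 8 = (r - 4)*(r - 2)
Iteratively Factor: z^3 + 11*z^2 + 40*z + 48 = (z + 3)*(z^2 + 8*z + 16) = (z + 3)*(z + 4)*(z + 4)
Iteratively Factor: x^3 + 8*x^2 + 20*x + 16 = (x + 4)*(x^2 + 4*x + 4) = (x + 2)*(x + 4)*(x + 2)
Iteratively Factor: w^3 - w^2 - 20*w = (w + 4)*(w^2 - 5*w) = (w - 5)*(w + 4)*(w)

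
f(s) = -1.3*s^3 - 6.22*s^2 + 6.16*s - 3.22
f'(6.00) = -208.88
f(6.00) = -470.98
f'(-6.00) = -59.60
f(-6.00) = 16.70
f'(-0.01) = 6.28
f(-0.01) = -3.28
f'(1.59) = -23.48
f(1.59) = -14.38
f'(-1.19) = 15.44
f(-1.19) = -17.17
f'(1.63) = -24.48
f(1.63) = -15.34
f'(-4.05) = -7.43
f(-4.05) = -43.83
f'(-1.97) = 15.53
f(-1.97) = -29.56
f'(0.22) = 3.23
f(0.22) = -2.18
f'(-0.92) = 14.30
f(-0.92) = -13.14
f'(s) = -3.9*s^2 - 12.44*s + 6.16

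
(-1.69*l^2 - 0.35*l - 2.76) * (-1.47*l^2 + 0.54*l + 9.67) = 2.4843*l^4 - 0.3981*l^3 - 12.4741*l^2 - 4.8749*l - 26.6892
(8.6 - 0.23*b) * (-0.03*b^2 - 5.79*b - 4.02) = 0.0069*b^3 + 1.0737*b^2 - 48.8694*b - 34.572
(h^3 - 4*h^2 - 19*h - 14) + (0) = h^3 - 4*h^2 - 19*h - 14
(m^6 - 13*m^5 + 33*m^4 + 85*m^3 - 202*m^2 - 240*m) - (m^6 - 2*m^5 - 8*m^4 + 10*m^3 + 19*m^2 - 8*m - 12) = -11*m^5 + 41*m^4 + 75*m^3 - 221*m^2 - 232*m + 12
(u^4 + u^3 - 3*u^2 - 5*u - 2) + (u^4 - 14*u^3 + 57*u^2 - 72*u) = 2*u^4 - 13*u^3 + 54*u^2 - 77*u - 2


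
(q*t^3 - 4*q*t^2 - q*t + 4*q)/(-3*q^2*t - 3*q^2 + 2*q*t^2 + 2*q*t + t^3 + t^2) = q*(-t^2 + 5*t - 4)/(3*q^2 - 2*q*t - t^2)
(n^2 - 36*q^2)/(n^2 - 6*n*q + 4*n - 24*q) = (n + 6*q)/(n + 4)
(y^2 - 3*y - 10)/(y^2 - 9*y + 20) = (y + 2)/(y - 4)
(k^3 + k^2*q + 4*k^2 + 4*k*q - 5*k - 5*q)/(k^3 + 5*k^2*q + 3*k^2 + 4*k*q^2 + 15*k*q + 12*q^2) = (k^2 + 4*k - 5)/(k^2 + 4*k*q + 3*k + 12*q)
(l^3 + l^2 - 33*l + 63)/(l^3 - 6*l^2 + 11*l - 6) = (l^2 + 4*l - 21)/(l^2 - 3*l + 2)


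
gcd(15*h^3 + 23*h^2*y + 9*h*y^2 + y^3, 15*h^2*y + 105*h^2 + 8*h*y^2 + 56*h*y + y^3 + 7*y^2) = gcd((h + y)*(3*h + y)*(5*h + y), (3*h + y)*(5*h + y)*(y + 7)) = 15*h^2 + 8*h*y + y^2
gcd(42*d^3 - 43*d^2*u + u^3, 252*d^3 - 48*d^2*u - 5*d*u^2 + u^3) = -42*d^2 + d*u + u^2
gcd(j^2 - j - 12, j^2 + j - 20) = j - 4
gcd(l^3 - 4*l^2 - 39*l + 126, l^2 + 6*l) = l + 6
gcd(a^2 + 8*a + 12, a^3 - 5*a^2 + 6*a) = 1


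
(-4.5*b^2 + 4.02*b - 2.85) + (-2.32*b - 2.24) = -4.5*b^2 + 1.7*b - 5.09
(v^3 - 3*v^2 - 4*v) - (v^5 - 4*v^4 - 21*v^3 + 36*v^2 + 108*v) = -v^5 + 4*v^4 + 22*v^3 - 39*v^2 - 112*v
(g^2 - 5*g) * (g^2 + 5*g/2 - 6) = g^4 - 5*g^3/2 - 37*g^2/2 + 30*g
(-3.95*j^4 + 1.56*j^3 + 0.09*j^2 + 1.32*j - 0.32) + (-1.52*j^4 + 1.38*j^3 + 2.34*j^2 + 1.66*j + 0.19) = -5.47*j^4 + 2.94*j^3 + 2.43*j^2 + 2.98*j - 0.13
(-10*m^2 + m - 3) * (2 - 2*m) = 20*m^3 - 22*m^2 + 8*m - 6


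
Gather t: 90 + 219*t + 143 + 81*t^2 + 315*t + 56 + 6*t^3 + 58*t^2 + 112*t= 6*t^3 + 139*t^2 + 646*t + 289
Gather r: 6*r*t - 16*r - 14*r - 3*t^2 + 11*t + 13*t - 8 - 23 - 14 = r*(6*t - 30) - 3*t^2 + 24*t - 45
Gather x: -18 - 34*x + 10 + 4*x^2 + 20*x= 4*x^2 - 14*x - 8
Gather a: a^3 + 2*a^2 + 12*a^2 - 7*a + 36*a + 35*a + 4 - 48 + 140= a^3 + 14*a^2 + 64*a + 96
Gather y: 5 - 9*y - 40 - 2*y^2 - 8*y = -2*y^2 - 17*y - 35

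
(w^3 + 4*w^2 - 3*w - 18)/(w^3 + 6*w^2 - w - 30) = (w + 3)/(w + 5)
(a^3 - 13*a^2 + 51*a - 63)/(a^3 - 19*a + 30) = (a^2 - 10*a + 21)/(a^2 + 3*a - 10)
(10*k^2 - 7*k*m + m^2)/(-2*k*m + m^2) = (-5*k + m)/m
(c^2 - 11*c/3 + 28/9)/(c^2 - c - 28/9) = (3*c - 4)/(3*c + 4)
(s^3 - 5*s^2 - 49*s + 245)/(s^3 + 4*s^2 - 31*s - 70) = (s - 7)/(s + 2)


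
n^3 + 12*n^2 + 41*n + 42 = (n + 2)*(n + 3)*(n + 7)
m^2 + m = m*(m + 1)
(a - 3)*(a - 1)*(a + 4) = a^3 - 13*a + 12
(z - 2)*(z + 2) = z^2 - 4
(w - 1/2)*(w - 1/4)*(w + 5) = w^3 + 17*w^2/4 - 29*w/8 + 5/8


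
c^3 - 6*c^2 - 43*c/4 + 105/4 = (c - 7)*(c - 3/2)*(c + 5/2)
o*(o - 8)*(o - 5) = o^3 - 13*o^2 + 40*o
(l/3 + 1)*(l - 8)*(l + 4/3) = l^3/3 - 11*l^2/9 - 92*l/9 - 32/3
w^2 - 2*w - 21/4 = (w - 7/2)*(w + 3/2)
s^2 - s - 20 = (s - 5)*(s + 4)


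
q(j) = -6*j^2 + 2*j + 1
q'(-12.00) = 146.00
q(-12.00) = -887.00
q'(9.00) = -106.00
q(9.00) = -467.00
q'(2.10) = -23.20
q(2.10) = -21.26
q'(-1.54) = 20.48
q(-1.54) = -16.31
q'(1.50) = -16.00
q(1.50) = -9.50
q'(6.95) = -81.40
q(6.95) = -274.92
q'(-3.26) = 41.12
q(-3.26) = -69.29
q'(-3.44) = 43.28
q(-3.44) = -76.88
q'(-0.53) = 8.36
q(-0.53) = -1.75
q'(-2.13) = 27.56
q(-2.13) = -30.48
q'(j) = 2 - 12*j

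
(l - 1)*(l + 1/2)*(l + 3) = l^3 + 5*l^2/2 - 2*l - 3/2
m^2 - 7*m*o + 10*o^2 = (m - 5*o)*(m - 2*o)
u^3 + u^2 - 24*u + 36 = (u - 3)*(u - 2)*(u + 6)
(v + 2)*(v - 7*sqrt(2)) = v^2 - 7*sqrt(2)*v + 2*v - 14*sqrt(2)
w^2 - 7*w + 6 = (w - 6)*(w - 1)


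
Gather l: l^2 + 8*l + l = l^2 + 9*l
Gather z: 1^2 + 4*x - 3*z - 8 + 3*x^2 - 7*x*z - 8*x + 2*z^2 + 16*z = 3*x^2 - 4*x + 2*z^2 + z*(13 - 7*x) - 7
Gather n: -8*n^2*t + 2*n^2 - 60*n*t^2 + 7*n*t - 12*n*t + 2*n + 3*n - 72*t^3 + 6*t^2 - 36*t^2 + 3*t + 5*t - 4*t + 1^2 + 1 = n^2*(2 - 8*t) + n*(-60*t^2 - 5*t + 5) - 72*t^3 - 30*t^2 + 4*t + 2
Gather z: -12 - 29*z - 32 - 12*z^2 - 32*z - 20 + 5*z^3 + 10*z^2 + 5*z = 5*z^3 - 2*z^2 - 56*z - 64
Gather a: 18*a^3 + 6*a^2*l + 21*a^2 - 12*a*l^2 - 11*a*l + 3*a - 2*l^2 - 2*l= 18*a^3 + a^2*(6*l + 21) + a*(-12*l^2 - 11*l + 3) - 2*l^2 - 2*l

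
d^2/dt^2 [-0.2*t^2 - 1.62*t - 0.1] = -0.400000000000000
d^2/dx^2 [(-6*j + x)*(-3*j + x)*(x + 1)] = -18*j + 6*x + 2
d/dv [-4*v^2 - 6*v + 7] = -8*v - 6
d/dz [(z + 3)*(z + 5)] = 2*z + 8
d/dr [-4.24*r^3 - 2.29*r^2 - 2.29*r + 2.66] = -12.72*r^2 - 4.58*r - 2.29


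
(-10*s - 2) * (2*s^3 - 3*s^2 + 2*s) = -20*s^4 + 26*s^3 - 14*s^2 - 4*s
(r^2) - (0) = r^2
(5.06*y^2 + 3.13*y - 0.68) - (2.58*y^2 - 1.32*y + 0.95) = 2.48*y^2 + 4.45*y - 1.63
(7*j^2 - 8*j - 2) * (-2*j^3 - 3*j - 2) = -14*j^5 + 16*j^4 - 17*j^3 + 10*j^2 + 22*j + 4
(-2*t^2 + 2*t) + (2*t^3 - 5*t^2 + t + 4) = 2*t^3 - 7*t^2 + 3*t + 4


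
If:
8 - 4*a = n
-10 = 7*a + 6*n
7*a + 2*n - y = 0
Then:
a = 58/17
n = -96/17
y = 214/17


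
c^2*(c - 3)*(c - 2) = c^4 - 5*c^3 + 6*c^2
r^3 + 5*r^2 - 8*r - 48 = (r - 3)*(r + 4)^2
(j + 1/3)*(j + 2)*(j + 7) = j^3 + 28*j^2/3 + 17*j + 14/3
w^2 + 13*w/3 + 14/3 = (w + 2)*(w + 7/3)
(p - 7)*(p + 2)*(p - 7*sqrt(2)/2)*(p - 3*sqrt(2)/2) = p^4 - 5*sqrt(2)*p^3 - 5*p^3 - 7*p^2/2 + 25*sqrt(2)*p^2 - 105*p/2 + 70*sqrt(2)*p - 147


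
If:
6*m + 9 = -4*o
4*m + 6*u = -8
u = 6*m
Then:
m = -1/5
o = -39/20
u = -6/5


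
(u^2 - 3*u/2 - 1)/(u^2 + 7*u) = (u^2 - 3*u/2 - 1)/(u*(u + 7))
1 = 1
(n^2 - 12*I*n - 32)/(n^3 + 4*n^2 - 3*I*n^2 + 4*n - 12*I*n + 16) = (n - 8*I)/(n^2 + n*(4 + I) + 4*I)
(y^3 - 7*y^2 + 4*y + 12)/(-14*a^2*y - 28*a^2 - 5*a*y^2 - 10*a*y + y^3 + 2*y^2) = (-y^3 + 7*y^2 - 4*y - 12)/(14*a^2*y + 28*a^2 + 5*a*y^2 + 10*a*y - y^3 - 2*y^2)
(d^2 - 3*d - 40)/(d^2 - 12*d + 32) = (d + 5)/(d - 4)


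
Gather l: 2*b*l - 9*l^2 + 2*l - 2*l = 2*b*l - 9*l^2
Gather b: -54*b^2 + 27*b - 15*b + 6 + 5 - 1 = -54*b^2 + 12*b + 10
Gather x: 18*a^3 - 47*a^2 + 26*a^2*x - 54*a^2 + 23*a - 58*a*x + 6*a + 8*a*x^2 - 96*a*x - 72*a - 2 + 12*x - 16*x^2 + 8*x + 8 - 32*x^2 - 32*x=18*a^3 - 101*a^2 - 43*a + x^2*(8*a - 48) + x*(26*a^2 - 154*a - 12) + 6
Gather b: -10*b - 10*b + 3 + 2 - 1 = 4 - 20*b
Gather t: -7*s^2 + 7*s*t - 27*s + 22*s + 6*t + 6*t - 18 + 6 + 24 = -7*s^2 - 5*s + t*(7*s + 12) + 12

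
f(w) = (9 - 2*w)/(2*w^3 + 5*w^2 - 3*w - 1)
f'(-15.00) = 0.00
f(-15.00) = -0.00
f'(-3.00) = -313.00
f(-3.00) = -15.00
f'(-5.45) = -0.08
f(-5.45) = -0.12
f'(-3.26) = -7.77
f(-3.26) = -2.10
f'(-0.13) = 142.24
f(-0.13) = -17.48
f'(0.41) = -9.41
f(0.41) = -6.54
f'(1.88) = -0.41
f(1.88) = 0.22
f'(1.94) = -0.36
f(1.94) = 0.19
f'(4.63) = -0.01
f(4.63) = -0.00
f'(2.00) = -0.31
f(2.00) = 0.17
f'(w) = (9 - 2*w)*(-6*w^2 - 10*w + 3)/(2*w^3 + 5*w^2 - 3*w - 1)^2 - 2/(2*w^3 + 5*w^2 - 3*w - 1)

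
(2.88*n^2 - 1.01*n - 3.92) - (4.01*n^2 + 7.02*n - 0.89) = -1.13*n^2 - 8.03*n - 3.03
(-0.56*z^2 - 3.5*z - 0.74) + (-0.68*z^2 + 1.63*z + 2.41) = -1.24*z^2 - 1.87*z + 1.67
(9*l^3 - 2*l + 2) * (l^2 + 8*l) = 9*l^5 + 72*l^4 - 2*l^3 - 14*l^2 + 16*l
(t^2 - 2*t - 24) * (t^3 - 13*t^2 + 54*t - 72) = t^5 - 15*t^4 + 56*t^3 + 132*t^2 - 1152*t + 1728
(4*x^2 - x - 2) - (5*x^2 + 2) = -x^2 - x - 4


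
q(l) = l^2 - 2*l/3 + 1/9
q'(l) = 2*l - 2/3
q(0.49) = 0.02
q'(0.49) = 0.31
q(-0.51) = 0.71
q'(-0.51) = -1.69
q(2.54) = 4.87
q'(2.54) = 4.41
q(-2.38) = 7.36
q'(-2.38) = -5.43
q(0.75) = 0.17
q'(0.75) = 0.83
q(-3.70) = 16.27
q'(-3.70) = -8.07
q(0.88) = 0.30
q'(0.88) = 1.09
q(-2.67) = 9.02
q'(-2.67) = -6.01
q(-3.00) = 11.11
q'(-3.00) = -6.67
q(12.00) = 136.11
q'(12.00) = 23.33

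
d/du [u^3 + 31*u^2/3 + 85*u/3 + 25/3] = 3*u^2 + 62*u/3 + 85/3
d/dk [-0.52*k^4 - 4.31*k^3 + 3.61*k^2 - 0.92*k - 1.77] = -2.08*k^3 - 12.93*k^2 + 7.22*k - 0.92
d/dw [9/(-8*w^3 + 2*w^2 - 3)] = 36*w*(6*w - 1)/(8*w^3 - 2*w^2 + 3)^2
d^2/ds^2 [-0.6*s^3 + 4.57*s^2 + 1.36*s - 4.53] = 9.14 - 3.6*s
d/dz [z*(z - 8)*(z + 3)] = 3*z^2 - 10*z - 24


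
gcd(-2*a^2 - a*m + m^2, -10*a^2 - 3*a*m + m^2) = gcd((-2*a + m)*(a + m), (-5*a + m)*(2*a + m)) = 1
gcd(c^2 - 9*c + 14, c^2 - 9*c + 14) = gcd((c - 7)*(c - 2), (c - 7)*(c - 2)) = c^2 - 9*c + 14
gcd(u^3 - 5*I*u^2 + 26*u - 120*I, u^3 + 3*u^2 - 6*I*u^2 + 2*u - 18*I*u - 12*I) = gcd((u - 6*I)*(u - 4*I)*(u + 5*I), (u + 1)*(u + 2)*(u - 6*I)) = u - 6*I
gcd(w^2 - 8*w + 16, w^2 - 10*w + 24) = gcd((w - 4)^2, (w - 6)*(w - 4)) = w - 4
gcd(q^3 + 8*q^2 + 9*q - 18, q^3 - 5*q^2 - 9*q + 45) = q + 3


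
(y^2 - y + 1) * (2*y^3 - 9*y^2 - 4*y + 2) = 2*y^5 - 11*y^4 + 7*y^3 - 3*y^2 - 6*y + 2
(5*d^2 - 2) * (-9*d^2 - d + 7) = -45*d^4 - 5*d^3 + 53*d^2 + 2*d - 14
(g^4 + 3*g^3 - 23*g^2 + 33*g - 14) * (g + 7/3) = g^5 + 16*g^4/3 - 16*g^3 - 62*g^2/3 + 63*g - 98/3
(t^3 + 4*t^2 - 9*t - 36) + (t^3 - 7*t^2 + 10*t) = 2*t^3 - 3*t^2 + t - 36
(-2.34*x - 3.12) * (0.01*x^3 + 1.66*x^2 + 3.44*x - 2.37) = -0.0234*x^4 - 3.9156*x^3 - 13.2288*x^2 - 5.187*x + 7.3944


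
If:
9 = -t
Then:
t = -9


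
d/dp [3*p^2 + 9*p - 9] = 6*p + 9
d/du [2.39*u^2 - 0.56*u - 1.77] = 4.78*u - 0.56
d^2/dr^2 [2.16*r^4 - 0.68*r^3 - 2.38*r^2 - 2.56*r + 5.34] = 25.92*r^2 - 4.08*r - 4.76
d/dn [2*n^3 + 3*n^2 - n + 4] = 6*n^2 + 6*n - 1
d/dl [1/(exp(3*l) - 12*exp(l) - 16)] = 3*(4 - exp(2*l))*exp(l)/(-exp(3*l) + 12*exp(l) + 16)^2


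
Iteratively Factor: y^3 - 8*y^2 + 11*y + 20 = (y + 1)*(y^2 - 9*y + 20) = (y - 5)*(y + 1)*(y - 4)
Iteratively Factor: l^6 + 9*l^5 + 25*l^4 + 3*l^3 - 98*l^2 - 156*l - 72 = (l - 2)*(l^5 + 11*l^4 + 47*l^3 + 97*l^2 + 96*l + 36) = (l - 2)*(l + 1)*(l^4 + 10*l^3 + 37*l^2 + 60*l + 36) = (l - 2)*(l + 1)*(l + 3)*(l^3 + 7*l^2 + 16*l + 12) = (l - 2)*(l + 1)*(l + 3)^2*(l^2 + 4*l + 4) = (l - 2)*(l + 1)*(l + 2)*(l + 3)^2*(l + 2)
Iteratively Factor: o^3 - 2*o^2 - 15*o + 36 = (o + 4)*(o^2 - 6*o + 9) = (o - 3)*(o + 4)*(o - 3)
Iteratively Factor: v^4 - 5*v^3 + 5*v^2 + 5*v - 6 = (v - 2)*(v^3 - 3*v^2 - v + 3) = (v - 3)*(v - 2)*(v^2 - 1) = (v - 3)*(v - 2)*(v + 1)*(v - 1)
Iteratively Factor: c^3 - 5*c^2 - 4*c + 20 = (c + 2)*(c^2 - 7*c + 10) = (c - 5)*(c + 2)*(c - 2)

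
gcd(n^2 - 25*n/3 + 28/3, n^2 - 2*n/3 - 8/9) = n - 4/3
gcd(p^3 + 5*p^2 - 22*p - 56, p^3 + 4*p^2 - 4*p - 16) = p + 2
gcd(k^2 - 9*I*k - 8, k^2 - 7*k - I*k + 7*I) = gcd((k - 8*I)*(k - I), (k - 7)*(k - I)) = k - I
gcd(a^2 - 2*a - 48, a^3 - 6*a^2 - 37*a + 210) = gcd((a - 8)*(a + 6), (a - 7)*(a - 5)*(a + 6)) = a + 6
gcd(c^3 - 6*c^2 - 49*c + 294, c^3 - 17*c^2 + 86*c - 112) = c - 7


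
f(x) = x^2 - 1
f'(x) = 2*x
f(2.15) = 3.62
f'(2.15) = 4.30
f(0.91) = -0.17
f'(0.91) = 1.82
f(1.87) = 2.50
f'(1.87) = 3.74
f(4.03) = 15.24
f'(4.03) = 8.06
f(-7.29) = 52.14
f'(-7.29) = -14.58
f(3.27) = 9.69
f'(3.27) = 6.54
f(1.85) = 2.42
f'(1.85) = 3.70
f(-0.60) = -0.64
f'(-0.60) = -1.20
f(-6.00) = 35.00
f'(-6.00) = -12.00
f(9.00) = 80.00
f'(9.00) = 18.00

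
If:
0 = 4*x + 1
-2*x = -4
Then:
No Solution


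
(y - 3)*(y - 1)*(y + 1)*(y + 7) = y^4 + 4*y^3 - 22*y^2 - 4*y + 21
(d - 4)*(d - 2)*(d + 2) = d^3 - 4*d^2 - 4*d + 16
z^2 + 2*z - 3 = (z - 1)*(z + 3)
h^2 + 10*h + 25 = (h + 5)^2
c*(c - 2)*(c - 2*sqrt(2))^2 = c^4 - 4*sqrt(2)*c^3 - 2*c^3 + 8*c^2 + 8*sqrt(2)*c^2 - 16*c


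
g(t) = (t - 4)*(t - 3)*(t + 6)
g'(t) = (t - 4)*(t - 3) + (t - 4)*(t + 6) + (t - 3)*(t + 6)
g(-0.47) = 85.78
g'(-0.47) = -28.40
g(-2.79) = 126.20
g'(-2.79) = -1.07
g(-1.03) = 100.75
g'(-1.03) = -24.76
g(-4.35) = 101.26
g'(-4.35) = 35.47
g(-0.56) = 88.31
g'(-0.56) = -27.94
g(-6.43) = -42.29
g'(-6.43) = 106.89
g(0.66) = 52.05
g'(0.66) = -30.01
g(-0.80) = 94.85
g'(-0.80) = -26.48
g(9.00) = 450.00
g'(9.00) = 195.00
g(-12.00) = -1440.00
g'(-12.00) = 426.00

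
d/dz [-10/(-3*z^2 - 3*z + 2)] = 30*(-2*z - 1)/(3*z^2 + 3*z - 2)^2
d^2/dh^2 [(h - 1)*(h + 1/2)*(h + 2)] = 6*h + 3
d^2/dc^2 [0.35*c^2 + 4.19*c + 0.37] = 0.700000000000000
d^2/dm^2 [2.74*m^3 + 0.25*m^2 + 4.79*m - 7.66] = 16.44*m + 0.5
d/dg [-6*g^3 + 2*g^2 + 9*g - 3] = -18*g^2 + 4*g + 9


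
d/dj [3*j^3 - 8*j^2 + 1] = j*(9*j - 16)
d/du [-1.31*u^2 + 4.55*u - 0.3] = 4.55 - 2.62*u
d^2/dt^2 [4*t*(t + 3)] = 8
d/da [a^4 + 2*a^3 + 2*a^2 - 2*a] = 4*a^3 + 6*a^2 + 4*a - 2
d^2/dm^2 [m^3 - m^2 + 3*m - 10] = 6*m - 2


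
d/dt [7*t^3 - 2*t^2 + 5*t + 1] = 21*t^2 - 4*t + 5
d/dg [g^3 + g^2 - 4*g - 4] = 3*g^2 + 2*g - 4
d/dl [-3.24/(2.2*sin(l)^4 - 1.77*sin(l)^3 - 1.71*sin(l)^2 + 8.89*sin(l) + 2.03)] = (28.512*sin(l)^3 - 17.2044*sin(l)^2 - 11.0808*sin(l) + 28.8036)*cos(l)/(2.2*sin(l)^4 - 1.77*sin(l)^3 - 1.71*sin(l)^2 + 8.89*sin(l) + 2.03)^2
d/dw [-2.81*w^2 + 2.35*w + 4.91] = 2.35 - 5.62*w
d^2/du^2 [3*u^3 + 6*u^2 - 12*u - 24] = 18*u + 12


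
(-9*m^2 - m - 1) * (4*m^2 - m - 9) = -36*m^4 + 5*m^3 + 78*m^2 + 10*m + 9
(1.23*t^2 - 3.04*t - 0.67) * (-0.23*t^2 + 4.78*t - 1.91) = -0.2829*t^4 + 6.5786*t^3 - 16.7264*t^2 + 2.6038*t + 1.2797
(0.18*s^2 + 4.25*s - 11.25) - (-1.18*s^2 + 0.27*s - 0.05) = 1.36*s^2 + 3.98*s - 11.2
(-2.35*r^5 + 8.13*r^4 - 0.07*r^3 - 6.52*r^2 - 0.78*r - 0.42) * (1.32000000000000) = -3.102*r^5 + 10.7316*r^4 - 0.0924*r^3 - 8.6064*r^2 - 1.0296*r - 0.5544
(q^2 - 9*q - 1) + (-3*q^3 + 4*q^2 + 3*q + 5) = -3*q^3 + 5*q^2 - 6*q + 4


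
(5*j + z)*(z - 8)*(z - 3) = 5*j*z^2 - 55*j*z + 120*j + z^3 - 11*z^2 + 24*z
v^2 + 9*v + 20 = (v + 4)*(v + 5)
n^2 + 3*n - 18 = (n - 3)*(n + 6)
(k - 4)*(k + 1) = k^2 - 3*k - 4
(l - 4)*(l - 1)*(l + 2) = l^3 - 3*l^2 - 6*l + 8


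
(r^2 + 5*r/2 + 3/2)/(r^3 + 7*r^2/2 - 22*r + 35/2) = (2*r^2 + 5*r + 3)/(2*r^3 + 7*r^2 - 44*r + 35)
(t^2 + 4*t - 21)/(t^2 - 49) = (t - 3)/(t - 7)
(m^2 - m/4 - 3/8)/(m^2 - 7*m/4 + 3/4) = (m + 1/2)/(m - 1)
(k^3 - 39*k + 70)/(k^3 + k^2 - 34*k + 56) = (k - 5)/(k - 4)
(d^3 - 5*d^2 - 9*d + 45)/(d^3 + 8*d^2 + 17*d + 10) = (d^3 - 5*d^2 - 9*d + 45)/(d^3 + 8*d^2 + 17*d + 10)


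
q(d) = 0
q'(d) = 0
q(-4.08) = 0.00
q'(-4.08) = 0.00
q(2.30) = 0.00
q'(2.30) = 0.00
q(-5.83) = 0.00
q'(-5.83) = 0.00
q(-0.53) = 0.00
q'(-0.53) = 0.00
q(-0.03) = 0.00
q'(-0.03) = 0.00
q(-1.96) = 0.00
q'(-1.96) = 0.00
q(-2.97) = 0.00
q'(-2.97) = 0.00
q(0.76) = 0.00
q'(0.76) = 0.00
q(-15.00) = 0.00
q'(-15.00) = 0.00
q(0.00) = 0.00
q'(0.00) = 0.00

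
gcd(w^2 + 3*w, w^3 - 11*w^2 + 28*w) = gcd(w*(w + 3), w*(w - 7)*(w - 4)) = w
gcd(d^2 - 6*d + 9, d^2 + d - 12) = d - 3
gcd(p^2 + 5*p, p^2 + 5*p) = p^2 + 5*p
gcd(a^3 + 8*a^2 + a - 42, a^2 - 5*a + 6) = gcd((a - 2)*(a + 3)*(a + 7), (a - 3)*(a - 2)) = a - 2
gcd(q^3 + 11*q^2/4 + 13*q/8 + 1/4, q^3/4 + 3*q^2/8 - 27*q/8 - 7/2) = 1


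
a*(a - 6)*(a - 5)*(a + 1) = a^4 - 10*a^3 + 19*a^2 + 30*a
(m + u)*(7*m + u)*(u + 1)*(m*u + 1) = 7*m^3*u^2 + 7*m^3*u + 8*m^2*u^3 + 8*m^2*u^2 + 7*m^2*u + 7*m^2 + m*u^4 + m*u^3 + 8*m*u^2 + 8*m*u + u^3 + u^2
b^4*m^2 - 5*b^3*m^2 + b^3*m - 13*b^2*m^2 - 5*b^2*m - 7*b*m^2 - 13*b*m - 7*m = (b - 7)*(b + 1)*(b*m + 1)*(b*m + m)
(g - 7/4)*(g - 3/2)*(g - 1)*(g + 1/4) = g^4 - 4*g^3 + 77*g^2/16 - 37*g/32 - 21/32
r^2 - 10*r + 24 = (r - 6)*(r - 4)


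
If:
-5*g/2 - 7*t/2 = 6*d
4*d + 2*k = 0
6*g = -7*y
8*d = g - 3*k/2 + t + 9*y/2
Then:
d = 175*y/282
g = -7*y/6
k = -175*y/141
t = -65*y/282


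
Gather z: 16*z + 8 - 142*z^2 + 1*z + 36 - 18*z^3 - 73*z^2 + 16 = -18*z^3 - 215*z^2 + 17*z + 60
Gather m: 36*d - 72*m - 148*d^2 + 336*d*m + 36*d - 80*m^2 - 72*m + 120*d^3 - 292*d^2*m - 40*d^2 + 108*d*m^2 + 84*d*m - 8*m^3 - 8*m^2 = 120*d^3 - 188*d^2 + 72*d - 8*m^3 + m^2*(108*d - 88) + m*(-292*d^2 + 420*d - 144)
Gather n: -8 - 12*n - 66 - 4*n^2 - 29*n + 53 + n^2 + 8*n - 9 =-3*n^2 - 33*n - 30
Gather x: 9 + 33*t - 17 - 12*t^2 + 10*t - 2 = -12*t^2 + 43*t - 10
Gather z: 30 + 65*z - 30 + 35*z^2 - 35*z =35*z^2 + 30*z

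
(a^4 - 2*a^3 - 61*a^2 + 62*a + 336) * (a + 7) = a^5 + 5*a^4 - 75*a^3 - 365*a^2 + 770*a + 2352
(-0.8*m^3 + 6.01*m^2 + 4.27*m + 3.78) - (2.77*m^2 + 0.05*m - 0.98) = -0.8*m^3 + 3.24*m^2 + 4.22*m + 4.76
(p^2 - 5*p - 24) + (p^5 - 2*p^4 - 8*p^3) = p^5 - 2*p^4 - 8*p^3 + p^2 - 5*p - 24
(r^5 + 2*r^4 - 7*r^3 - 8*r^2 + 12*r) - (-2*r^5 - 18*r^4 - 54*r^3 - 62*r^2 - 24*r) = 3*r^5 + 20*r^4 + 47*r^3 + 54*r^2 + 36*r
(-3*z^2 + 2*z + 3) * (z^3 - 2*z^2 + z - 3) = -3*z^5 + 8*z^4 - 4*z^3 + 5*z^2 - 3*z - 9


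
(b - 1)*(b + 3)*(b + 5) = b^3 + 7*b^2 + 7*b - 15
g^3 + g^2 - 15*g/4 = g*(g - 3/2)*(g + 5/2)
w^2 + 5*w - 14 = (w - 2)*(w + 7)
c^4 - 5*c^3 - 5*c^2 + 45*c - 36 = (c - 4)*(c - 3)*(c - 1)*(c + 3)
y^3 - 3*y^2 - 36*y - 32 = (y - 8)*(y + 1)*(y + 4)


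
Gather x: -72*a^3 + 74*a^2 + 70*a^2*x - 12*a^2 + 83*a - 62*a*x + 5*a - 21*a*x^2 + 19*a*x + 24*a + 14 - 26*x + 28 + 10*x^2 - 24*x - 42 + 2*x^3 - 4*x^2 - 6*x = -72*a^3 + 62*a^2 + 112*a + 2*x^3 + x^2*(6 - 21*a) + x*(70*a^2 - 43*a - 56)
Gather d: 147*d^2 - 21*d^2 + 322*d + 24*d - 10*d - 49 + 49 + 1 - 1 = 126*d^2 + 336*d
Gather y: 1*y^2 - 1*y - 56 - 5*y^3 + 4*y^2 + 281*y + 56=-5*y^3 + 5*y^2 + 280*y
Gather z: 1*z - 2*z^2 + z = -2*z^2 + 2*z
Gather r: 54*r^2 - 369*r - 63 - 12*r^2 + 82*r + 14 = 42*r^2 - 287*r - 49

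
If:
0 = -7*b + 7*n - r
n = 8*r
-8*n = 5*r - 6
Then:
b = 110/161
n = 16/23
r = 2/23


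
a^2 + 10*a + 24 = (a + 4)*(a + 6)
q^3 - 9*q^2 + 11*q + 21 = (q - 7)*(q - 3)*(q + 1)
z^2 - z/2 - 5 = (z - 5/2)*(z + 2)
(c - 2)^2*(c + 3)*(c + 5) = c^4 + 4*c^3 - 13*c^2 - 28*c + 60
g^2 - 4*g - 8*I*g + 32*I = (g - 4)*(g - 8*I)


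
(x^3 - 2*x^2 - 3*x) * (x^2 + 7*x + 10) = x^5 + 5*x^4 - 7*x^3 - 41*x^2 - 30*x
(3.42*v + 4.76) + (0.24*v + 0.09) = 3.66*v + 4.85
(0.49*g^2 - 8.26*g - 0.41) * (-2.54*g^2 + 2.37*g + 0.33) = -1.2446*g^4 + 22.1417*g^3 - 18.3731*g^2 - 3.6975*g - 0.1353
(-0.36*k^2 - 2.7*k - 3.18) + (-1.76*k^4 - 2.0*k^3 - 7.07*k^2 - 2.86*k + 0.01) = -1.76*k^4 - 2.0*k^3 - 7.43*k^2 - 5.56*k - 3.17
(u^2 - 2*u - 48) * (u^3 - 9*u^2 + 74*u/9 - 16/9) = u^5 - 11*u^4 - 196*u^3/9 + 3724*u^2/9 - 3520*u/9 + 256/3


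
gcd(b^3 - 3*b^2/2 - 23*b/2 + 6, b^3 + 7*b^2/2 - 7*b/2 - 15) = b + 3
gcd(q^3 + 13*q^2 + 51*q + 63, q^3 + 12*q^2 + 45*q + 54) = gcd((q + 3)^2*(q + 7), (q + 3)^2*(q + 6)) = q^2 + 6*q + 9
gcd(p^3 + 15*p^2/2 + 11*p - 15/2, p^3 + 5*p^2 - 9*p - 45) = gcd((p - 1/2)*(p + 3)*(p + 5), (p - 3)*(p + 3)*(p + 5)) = p^2 + 8*p + 15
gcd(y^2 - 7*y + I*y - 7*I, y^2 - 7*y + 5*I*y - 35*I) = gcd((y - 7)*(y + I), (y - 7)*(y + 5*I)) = y - 7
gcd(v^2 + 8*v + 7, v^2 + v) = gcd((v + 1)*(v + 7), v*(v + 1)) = v + 1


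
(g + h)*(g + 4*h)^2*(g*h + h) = g^4*h + 9*g^3*h^2 + g^3*h + 24*g^2*h^3 + 9*g^2*h^2 + 16*g*h^4 + 24*g*h^3 + 16*h^4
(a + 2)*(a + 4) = a^2 + 6*a + 8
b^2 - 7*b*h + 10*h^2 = (b - 5*h)*(b - 2*h)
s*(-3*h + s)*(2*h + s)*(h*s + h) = -6*h^3*s^2 - 6*h^3*s - h^2*s^3 - h^2*s^2 + h*s^4 + h*s^3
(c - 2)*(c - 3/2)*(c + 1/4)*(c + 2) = c^4 - 5*c^3/4 - 35*c^2/8 + 5*c + 3/2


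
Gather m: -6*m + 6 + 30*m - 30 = 24*m - 24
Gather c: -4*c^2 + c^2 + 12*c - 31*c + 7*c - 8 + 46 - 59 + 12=-3*c^2 - 12*c - 9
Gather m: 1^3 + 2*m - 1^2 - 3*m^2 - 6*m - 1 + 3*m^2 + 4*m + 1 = 0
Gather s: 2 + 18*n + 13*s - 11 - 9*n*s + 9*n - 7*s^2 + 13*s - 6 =27*n - 7*s^2 + s*(26 - 9*n) - 15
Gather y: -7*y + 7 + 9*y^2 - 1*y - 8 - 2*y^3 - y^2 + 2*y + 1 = -2*y^3 + 8*y^2 - 6*y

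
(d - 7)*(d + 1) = d^2 - 6*d - 7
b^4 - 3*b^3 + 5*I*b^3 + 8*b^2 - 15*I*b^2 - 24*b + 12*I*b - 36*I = (b - 3)*(b - 2*I)*(b + I)*(b + 6*I)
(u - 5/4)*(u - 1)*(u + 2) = u^3 - u^2/4 - 13*u/4 + 5/2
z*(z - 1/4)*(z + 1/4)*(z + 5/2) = z^4 + 5*z^3/2 - z^2/16 - 5*z/32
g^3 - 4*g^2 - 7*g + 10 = (g - 5)*(g - 1)*(g + 2)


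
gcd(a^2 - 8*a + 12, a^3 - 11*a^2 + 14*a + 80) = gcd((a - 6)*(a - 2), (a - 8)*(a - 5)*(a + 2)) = 1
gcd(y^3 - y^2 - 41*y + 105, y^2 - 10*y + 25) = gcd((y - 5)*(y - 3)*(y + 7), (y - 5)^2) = y - 5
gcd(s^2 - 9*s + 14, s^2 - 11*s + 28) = s - 7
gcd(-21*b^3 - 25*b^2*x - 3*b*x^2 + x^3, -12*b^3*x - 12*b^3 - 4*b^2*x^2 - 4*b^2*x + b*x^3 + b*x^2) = 1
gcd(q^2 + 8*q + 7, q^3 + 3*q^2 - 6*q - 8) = q + 1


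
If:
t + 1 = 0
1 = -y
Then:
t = -1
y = -1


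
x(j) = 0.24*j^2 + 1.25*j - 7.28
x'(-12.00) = -4.51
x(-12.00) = 12.28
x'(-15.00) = -5.95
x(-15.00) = 27.97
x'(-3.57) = -0.46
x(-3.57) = -8.68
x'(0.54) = 1.51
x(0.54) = -6.54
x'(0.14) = 1.32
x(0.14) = -7.10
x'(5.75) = 4.01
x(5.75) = 7.84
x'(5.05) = 3.67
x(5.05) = 5.15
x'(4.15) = 3.24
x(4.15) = 2.04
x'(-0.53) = 1.00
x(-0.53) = -7.88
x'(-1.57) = 0.50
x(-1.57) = -8.65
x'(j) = 0.48*j + 1.25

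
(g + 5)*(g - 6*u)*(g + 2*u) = g^3 - 4*g^2*u + 5*g^2 - 12*g*u^2 - 20*g*u - 60*u^2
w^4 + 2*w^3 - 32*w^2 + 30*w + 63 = (w - 3)^2*(w + 1)*(w + 7)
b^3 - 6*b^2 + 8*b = b*(b - 4)*(b - 2)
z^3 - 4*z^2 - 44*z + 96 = (z - 8)*(z - 2)*(z + 6)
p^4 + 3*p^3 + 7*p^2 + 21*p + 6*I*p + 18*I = (p + 3)*(p - 3*I)*(p + I)*(p + 2*I)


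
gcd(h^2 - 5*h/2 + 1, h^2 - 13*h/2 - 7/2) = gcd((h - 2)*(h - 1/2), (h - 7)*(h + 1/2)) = 1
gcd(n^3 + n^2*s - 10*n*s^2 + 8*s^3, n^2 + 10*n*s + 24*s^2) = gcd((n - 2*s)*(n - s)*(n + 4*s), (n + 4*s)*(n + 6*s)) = n + 4*s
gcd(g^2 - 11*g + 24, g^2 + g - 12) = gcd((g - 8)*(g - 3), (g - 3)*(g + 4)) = g - 3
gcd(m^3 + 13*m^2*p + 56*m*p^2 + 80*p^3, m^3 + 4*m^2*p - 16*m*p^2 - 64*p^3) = m^2 + 8*m*p + 16*p^2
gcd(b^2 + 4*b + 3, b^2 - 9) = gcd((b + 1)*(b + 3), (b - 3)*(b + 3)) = b + 3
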